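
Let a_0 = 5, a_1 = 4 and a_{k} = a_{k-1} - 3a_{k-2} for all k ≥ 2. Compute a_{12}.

The ordinary generating function has denominator 1 - t + 3t^2.
Iterating the recurrence: a_0,…,a_{12} = 5, 4, -11, -23, 10, 79, 49, -188, -335, 229, 1234, 547, -3155.

-3155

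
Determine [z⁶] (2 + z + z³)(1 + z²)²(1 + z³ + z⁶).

5

(2 + z + z³) has coefficients 2,1,0,1 for degrees 0…3.
(1 + z²)² has coefficients 1,0,2,0,1,0,0 for degrees 0…6.
Finally multiplying by (1 + z³ + z⁶), the product of all factors after the first has coefficients 1,0,2,1,1,2,1 for degrees 0…6.
[z⁶] = 2·1 + 1·2 + 1·1 = 5.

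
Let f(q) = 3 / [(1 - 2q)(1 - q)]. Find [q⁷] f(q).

The denominator gives the recurrence a_n = 3a_(n−1) − 2a_(n−2) for n ≥ 2; the numerator fixes a_0 = 3, a_1 = 9.
Iterating: 3, 9, 21, 45, 93, 189, 381, 765, so a_7 = 765.

765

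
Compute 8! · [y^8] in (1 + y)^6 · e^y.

The EGF product rule gives c_8 = Σ_{k_1+k_2=8} C(8; k_1,k_2) · ∏ g_i(k_i), where (1+y)^6 gives the falling factorial (6)_k; e^y gives (1)^k.
g_1(k) for k = 0…8: 1, 6, 30, 120, 360, 720, 720, 0, 0.
g_2(k) for k = 0…8: 1, 1, 1, 1, 1, 1, 1, 1, 1.
c_8 = Σ_k C(8,k)·g_1(k)·g_2(8−k) = 1·1·1 + 8·6·1 + 28·30·1 + 56·120·1 + 70·360·1 + 56·720·1 + 28·720·1 = 1 + 48 + 840 + 6720 + 25200 + 40320 + 20160 = 93289.

93289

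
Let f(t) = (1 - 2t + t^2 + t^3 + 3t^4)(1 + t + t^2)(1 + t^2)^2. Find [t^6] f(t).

13

(1 - 2t + t^2 + t^3 + 3t^4) has coefficients 1,-2,1,1,3 for degrees 0…4.
(1 + t + t^2) has coefficients 1,1,1,0,0,0,0 for degrees 0…6.
Finally multiplying by (1 + t^2)^2, the product of all factors after the first has coefficients 1,1,3,2,3,1,1 for degrees 0…6.
[t^6] = 1·1 − 2·1 + 1·3 + 1·2 + 3·3 = 13.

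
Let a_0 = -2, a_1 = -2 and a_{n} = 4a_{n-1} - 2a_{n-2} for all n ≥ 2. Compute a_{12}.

The ordinary generating function has denominator 1 - 4x + 2x^2.
Iterating the recurrence: a_0,…,a_{12} = -2, -2, -4, -12, -40, -136, -464, -1584, -5408, -18464, -63040, -215232, -734848.

-734848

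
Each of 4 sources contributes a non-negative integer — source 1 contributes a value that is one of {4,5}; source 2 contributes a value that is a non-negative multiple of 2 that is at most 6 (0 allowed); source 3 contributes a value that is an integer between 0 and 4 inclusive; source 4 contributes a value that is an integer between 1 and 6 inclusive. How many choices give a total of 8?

10

The generating function for the choices is (y⁴ + y⁵)·(1 + y² + y⁴ + y⁶)·(1 + y + y² + y³ + y⁴)·(y + y² + y³ + y⁴ + y⁵ + y⁶); the count is [y⁸].
(y⁴ + y⁵) has coefficients 0,0,0,0,1,1 for degrees 0…5.
(1 + y² + y⁴ + y⁶) has coefficients 1,0,1,0,1,0,1,0,0 for degrees 0…8.
Multiplying by (1 + y + y² + y³ + y⁴) gives running coefficients 1,1,2,2,3,2,3,2,2 for degrees 0…8.
Finally multiplying by (y + y² + y³ + y⁴ + y⁵ + y⁶), the product of all factors after the first has coefficients 0,1,2,4,6,9,11,13,14 for degrees 0…8.
[y⁸] = 1·6 + 1·4 = 10.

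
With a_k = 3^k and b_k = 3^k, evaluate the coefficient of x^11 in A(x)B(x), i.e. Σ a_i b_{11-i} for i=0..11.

2125764

This is [x^11] in the product of the two ordinary generating functions.
Σ = 1·177147 + 3·59049 + 9·19683 + 27·6561 + 81·2187 + 243·729 + 729·243 + 2187·81 + 6561·27 + 19683·9 + 59049·3 + 177147·1 = 2125764.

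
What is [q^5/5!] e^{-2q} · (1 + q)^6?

The EGF product rule gives c_5 = Σ_{k_1+k_2=5} C(5; k_1,k_2) · ∏ g_i(k_i), where e^{-2q} gives (-2)^k; (1+q)^6 gives the falling factorial (6)_k.
g_1(k) for k = 0…5: 1, -2, 4, -8, 16, -32.
g_2(k) for k = 0…5: 1, 6, 30, 120, 360, 720.
c_5 = Σ_k C(5,k)·g_1(k)·g_2(5−k) = 1·1·720 + 5·(-2)·360 + 10·4·120 + 10·(-8)·30 + 5·16·6 + 1·(-32)·1 = 720 − 3600 + 4800 − 2400 + 480 − 32 = -32.

-32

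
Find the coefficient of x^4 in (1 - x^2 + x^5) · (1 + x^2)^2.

(1 - x^2 + x^5) has coefficients 1,0,-1,0,0 for degrees 0…4.
(1 + x^2)^2 has coefficients 1,0,2,0,1 for degrees 0…4.
[x^4] = 1·1 − 1·2 = -1.

-1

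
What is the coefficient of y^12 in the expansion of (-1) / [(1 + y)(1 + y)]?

-13

The denominator gives the recurrence a_n = −2a_(n−1) − a_(n−2) for n ≥ 2; the numerator fixes a_0 = -1, a_1 = 2.
Iterating: -1, 2, -3, 4, -5, 6, -7, 8, -9, 10, -11, 12, -13, so a_12 = -13.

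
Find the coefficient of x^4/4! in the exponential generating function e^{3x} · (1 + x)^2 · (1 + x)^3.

The EGF product rule gives c_4 = Σ_{k_1+k_2+k_3=4} C(4; k_1,k_2,k_3) · ∏ g_i(k_i), where e^{3x} gives (3)^k; (1+x)^2 gives the falling factorial (2)_k; (1+x)^3 gives the falling factorial (3)_k.
g_1(k) for k = 0…4: 1, 3, 9, 27, 81.
g_2(k) for k = 0…4: 1, 2, 2, 0, 0.
g_3(k) for k = 0…4: 1, 3, 6, 6, 0.
First combine the last two factors: h(k) = Σ_j C(k,j)·g_2(j)·g_3(k−j) for k = 0…4: 1, 5, 20, 60, 120.
c_4 = Σ_k C(4,k)·g_1(k)·h(4−k) = 1·1·120 + 4·3·60 + 6·9·20 + 4·27·5 + 1·81·1 = 120 + 720 + 1080 + 540 + 81 = 2541.

2541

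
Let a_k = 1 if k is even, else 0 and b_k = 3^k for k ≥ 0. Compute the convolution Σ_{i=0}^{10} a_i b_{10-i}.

The convolution is the x^10 coefficient of A(x)B(x).
Σ = 1·59049 + 0·19683 + 1·6561 + 0·2187 + 1·729 + 0·243 + 1·81 + 0·27 + 1·9 + 0·3 + 1·1 = 66430.

66430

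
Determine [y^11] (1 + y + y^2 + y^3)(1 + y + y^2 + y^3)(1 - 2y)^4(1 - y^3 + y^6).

(1 + y + y^2 + y^3) has coefficients 1,1,1,1 for degrees 0…3.
(1 + y + y^2 + y^3) has coefficients 1,1,1,1,0,0,0,0,0,0,0,0 for degrees 0…11.
Multiplying by (1 - 2y)^4 gives running coefficients 1,-7,17,-15,0,8,-16,16,0,0,0,0 for degrees 0…11.
Finally multiplying by (1 - y^3 + y^6), the product of all factors after the first has coefficients 1,-7,17,-16,7,-9,0,9,9,1,-16,8 for degrees 0…11.
[y^11] = 1·8 + 1·(-16) + 1·1 + 1·9 = 2.

2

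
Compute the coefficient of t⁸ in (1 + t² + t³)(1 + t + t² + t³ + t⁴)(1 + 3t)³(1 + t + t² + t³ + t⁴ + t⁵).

803

(1 + t² + t³) has coefficients 1,0,1,1 for degrees 0…3.
(1 + t + t² + t³ + t⁴) has coefficients 1,1,1,1,1,0,0,0,0 for degrees 0…8.
Multiplying by (1 + 3t)³ gives running coefficients 1,10,37,64,64,63,54,27,0 for degrees 0…8.
Finally multiplying by (1 + t + t² + t³ + t⁴ + t⁵), the product of all factors after the first has coefficients 1,11,48,112,176,239,292,309,272 for degrees 0…8.
[t⁸] = 1·272 + 1·292 + 1·239 = 803.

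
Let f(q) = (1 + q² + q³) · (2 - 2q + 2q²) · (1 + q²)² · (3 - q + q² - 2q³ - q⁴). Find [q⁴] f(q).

44

(1 + q² + q³) has coefficients 1,0,1,1 for degrees 0…3.
(2 - 2q + 2q²) has coefficients 2,-2,2,0,0 for degrees 0…4.
Multiplying by (1 + q²)² gives running coefficients 2,-2,6,-4,6 for degrees 0…4.
Finally multiplying by (3 - q + q² - 2q³ - q⁴), the product of all factors after the first has coefficients 6,-8,22,-24,30 for degrees 0…4.
[q⁴] = 1·30 + 1·22 + 1·(-8) = 44.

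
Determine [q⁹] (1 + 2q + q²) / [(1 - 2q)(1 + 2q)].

The denominator gives the recurrence a_n = 4a_(n−2) for n ≥ 3; the numerator fixes a_0 = 1, a_1 = 2, a_2 = 5.
Iterating: 1, 2, 5, 8, 20, 32, 80, 128, 320, 512, so a_9 = 512.

512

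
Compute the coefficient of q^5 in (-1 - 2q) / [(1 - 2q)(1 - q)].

Partial fractions give a closed form: a_n = (-4)·2^n + (3)·1^n.
At n = 5: a_5 = -125.

-125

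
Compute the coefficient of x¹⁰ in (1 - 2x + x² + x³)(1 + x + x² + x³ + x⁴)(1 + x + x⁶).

(1 - 2x + x² + x³) has coefficients 1,-2,1,1 for degrees 0…3.
(1 + x + x² + x³ + x⁴) has coefficients 1,1,1,1,1,0,0,0,0,0,0 for degrees 0…10.
Finally multiplying by (1 + x + x⁶), the product of all factors after the first has coefficients 1,2,2,2,2,1,1,1,1,1,1 for degrees 0…10.
[x¹⁰] = 1·1 − 2·1 + 1·1 + 1·1 = 1.

1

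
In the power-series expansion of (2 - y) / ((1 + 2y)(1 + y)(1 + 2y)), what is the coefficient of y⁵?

The denominator gives the recurrence a_n = −5a_(n−1) − 8a_(n−2) − 4a_(n−3) for n ≥ 3; the numerator fixes a_0 = 2, a_1 = -11, a_2 = 39.
Iterating: 2, -11, 39, -115, 307, -771, so a_5 = -771.

-771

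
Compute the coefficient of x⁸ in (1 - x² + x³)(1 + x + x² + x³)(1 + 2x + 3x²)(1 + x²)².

(1 - x² + x³) has coefficients 1,0,-1,1 for degrees 0…3.
(1 + x + x² + x³) has coefficients 1,1,1,1,0,0,0,0,0 for degrees 0…8.
Multiplying by (1 + 2x + 3x²) gives running coefficients 1,3,6,6,5,3,0,0,0 for degrees 0…8.
Finally multiplying by (1 + x²)², the product of all factors after the first has coefficients 1,3,8,12,18,18,16,12,5 for degrees 0…8.
[x⁸] = 1·5 − 1·16 + 1·18 = 7.

7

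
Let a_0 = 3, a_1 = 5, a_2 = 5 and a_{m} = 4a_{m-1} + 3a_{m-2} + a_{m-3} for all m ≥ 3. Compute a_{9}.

389093

The ordinary generating function has denominator 1 - 4t - 3t^2 - t^3.
Iterating the recurrence: a_0,…,a_{9} = 3, 5, 5, 38, 172, 807, 3782, 17721, 83037, 389093.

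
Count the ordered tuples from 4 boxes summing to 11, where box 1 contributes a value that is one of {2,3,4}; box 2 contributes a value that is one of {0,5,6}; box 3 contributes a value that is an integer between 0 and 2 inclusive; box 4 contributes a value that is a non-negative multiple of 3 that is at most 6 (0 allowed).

8

The generating function for the choices is (q^2 + q^3 + q^4)·(1 + q^5 + q^6)·(1 + q + q^2)·(1 + q^3 + q^6); the count is [q^11].
(q^2 + q^3 + q^4) has coefficients 0,0,1,1,1 for degrees 0…4.
(1 + q^5 + q^6) has coefficients 1,0,0,0,0,1,1,0,0,0,0,0 for degrees 0…11.
Multiplying by (1 + q + q^2) gives running coefficients 1,1,1,0,0,1,2,2,1,0,0,0 for degrees 0…11.
Finally multiplying by (1 + q^3 + q^6), the product of all factors after the first has coefficients 1,1,1,1,1,2,3,3,3,2,2,2 for degrees 0…11.
[q^11] = 1·2 + 1·3 + 1·3 = 8.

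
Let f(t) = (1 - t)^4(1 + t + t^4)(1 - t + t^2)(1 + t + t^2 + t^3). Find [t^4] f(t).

(1 - t)^4 has coefficients 1,-4,6,-4,1 for degrees 0…4.
(1 + t + t^4) has coefficients 1,1,0,0,1 for degrees 0…4.
Multiplying by (1 - t + t^2) gives running coefficients 1,0,0,1,1 for degrees 0…4.
Finally multiplying by (1 + t + t^2 + t^3), the product of all factors after the first has coefficients 1,1,1,2,2 for degrees 0…4.
[t^4] = 1·2 − 4·2 + 6·1 − 4·1 + 1·1 = -3.

-3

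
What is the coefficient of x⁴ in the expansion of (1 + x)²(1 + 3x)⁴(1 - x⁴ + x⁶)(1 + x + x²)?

(1 + x)² has coefficients 1,2,1 for degrees 0…2.
(1 + 3x)⁴ has coefficients 1,12,54,108,81 for degrees 0…4.
Multiplying by (1 - x⁴ + x⁶) gives running coefficients 1,12,54,108,80 for degrees 0…4.
Finally multiplying by (1 + x + x²), the product of all factors after the first has coefficients 1,13,67,174,242 for degrees 0…4.
[x⁴] = 1·242 + 2·174 + 1·67 = 657.

657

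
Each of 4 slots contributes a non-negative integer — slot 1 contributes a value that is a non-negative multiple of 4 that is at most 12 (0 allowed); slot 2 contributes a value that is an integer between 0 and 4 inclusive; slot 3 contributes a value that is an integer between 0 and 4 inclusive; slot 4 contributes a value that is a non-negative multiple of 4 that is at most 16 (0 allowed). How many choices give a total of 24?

21

The generating function for the choices is (1 + x^4 + x^8 + x^12)·(1 + x + x^2 + x^3 + x^4)·(1 + x + x^2 + x^3 + x^4)·(1 + x^4 + x^8 + x^12 + x^16); the count is [x^24].
(1 + x^4 + x^8 + x^12) has coefficients 1,0,0,0,1,0,0,0,1,0,0,0,1 for degrees 0…12.
(1 + x + x^2 + x^3 + x^4) has coefficients 1,1,1,1,1,0,0,0,0,0,0,0,0,0,0,0,0,0,0,0,0,0,0,0,0 for degrees 0…24.
Multiplying by (1 + x + x^2 + x^3 + x^4) gives running coefficients 1,2,3,4,5,4,3,2,1,0,0,0,0,0,0,0,0,0,0,0,0,0,0,0,0 for degrees 0…24.
Finally multiplying by (1 + x^4 + x^8 + x^12 + x^16), the product of all factors after the first has coefficients 1,2,3,4,6,6,6,6,7,6,6,6,7,6,6,6,7,6,6,6,6,4,3,2,1 for degrees 0…24.
[x^24] = 1·1 + 1·6 + 1·7 + 1·7 = 21.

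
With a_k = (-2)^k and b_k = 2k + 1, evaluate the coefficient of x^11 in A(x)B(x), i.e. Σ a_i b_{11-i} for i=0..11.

-447

Write out a_i and b_{11-i} for i = 0,…,11 and sum the products.
Σ = 1·23 − 2·21 + 4·19 − 8·17 + 16·15 − 32·13 + 64·11 − 128·9 + 256·7 − 512·5 + 1024·3 − 2048·1 = -447.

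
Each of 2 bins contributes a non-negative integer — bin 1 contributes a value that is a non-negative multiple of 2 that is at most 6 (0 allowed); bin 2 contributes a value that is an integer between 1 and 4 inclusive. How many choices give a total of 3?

2

The generating function for the choices is (1 + z^2 + z^4 + z^6)·(z + z^2 + z^3 + z^4); the count is [z^3].
(1 + z^2 + z^4 + z^6) has coefficients 1,0,1,0 for degrees 0…3.
(z + z^2 + z^3 + z^4) has coefficients 0,1,1,1 for degrees 0…3.
[z^3] = 1·1 + 1·1 = 2.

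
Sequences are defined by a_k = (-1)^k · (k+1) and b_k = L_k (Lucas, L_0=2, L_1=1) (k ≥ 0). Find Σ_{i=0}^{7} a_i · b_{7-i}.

This is [x^7] in the product of the two ordinary generating functions.
Σ = 1·29 − 2·18 + 3·11 − 4·7 + 5·4 − 6·3 + 7·1 − 8·2 = -9.

-9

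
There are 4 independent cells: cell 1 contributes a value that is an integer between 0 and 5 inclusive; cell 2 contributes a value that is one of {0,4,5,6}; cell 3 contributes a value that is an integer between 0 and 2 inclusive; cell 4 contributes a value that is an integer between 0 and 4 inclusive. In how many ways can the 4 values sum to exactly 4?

The generating function for the choices is (1 + t + t^2 + t^3 + t^4 + t^5)·(1 + t^4 + t^5 + t^6)·(1 + t + t^2)·(1 + t + t^2 + t^3 + t^4); the count is [t^4].
(1 + t + t^2 + t^3 + t^4 + t^5) has coefficients 1,1,1,1,1 for degrees 0…4.
(1 + t^4 + t^5 + t^6) has coefficients 1,0,0,0,1 for degrees 0…4.
Multiplying by (1 + t + t^2) gives running coefficients 1,1,1,0,1 for degrees 0…4.
Finally multiplying by (1 + t + t^2 + t^3 + t^4), the product of all factors after the first has coefficients 1,2,3,3,4 for degrees 0…4.
[t^4] = 1·4 + 1·3 + 1·3 + 1·2 + 1·1 = 13.

13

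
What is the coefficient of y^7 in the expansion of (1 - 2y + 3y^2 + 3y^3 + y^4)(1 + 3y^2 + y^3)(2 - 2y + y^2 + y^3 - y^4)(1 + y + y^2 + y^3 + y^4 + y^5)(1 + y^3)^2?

71

(1 - 2y + 3y^2 + 3y^3 + y^4) has coefficients 1,-2,3,3,1 for degrees 0…4.
(1 + 3y^2 + y^3) has coefficients 1,0,3,1,0,0,0,0 for degrees 0…7.
Multiplying by (2 - 2y + y^2 + y^3 - y^4) gives running coefficients 2,-2,7,-3,0,4,-2,-1 for degrees 0…7.
Multiplying by (1 + y + y^2 + y^3 + y^4 + y^5) gives running coefficients 2,0,7,4,4,8,4,5 for degrees 0…7.
Finally multiplying by (1 + y^3)^2, the product of all factors after the first has coefficients 2,0,7,8,4,22,14,13 for degrees 0…7.
[y^7] = 1·13 − 2·14 + 3·22 + 3·4 + 1·8 = 71.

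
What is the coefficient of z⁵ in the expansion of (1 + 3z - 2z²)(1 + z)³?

(1 + 3z - 2z²) has coefficients 1,3,-2 for degrees 0…2.
(1 + z)³ has coefficients 1,3,3,1,0,0 for degrees 0…5.
[z⁵] = 1·0 + 3·0 − 2·1 = -2.

-2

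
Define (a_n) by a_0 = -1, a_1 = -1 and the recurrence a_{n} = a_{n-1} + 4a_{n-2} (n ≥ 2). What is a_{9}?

-2929

The ordinary generating function has denominator 1 - x - 4x^2.
Iterating the recurrence: a_0,…,a_{9} = -1, -1, -5, -9, -29, -65, -181, -441, -1165, -2929.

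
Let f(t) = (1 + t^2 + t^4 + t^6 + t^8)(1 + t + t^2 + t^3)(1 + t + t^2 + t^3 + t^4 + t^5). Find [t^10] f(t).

(1 + t^2 + t^4 + t^6 + t^8) has coefficients 1,0,1,0,1,0,1,0,1 for degrees 0…8.
(1 + t + t^2 + t^3) has coefficients 1,1,1,1,0,0,0,0,0,0,0 for degrees 0…10.
Finally multiplying by (1 + t + t^2 + t^3 + t^4 + t^5), the product of all factors after the first has coefficients 1,2,3,4,4,4,3,2,1,0,0 for degrees 0…10.
[t^10] = 1·0 + 1·1 + 1·3 + 1·4 + 1·3 = 11.

11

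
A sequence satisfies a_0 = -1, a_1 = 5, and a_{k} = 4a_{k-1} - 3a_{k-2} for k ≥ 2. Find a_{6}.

The ordinary generating function has denominator 1 - 4q + 3q^2.
Iterating the recurrence: a_0,…,a_{6} = -1, 5, 23, 77, 239, 725, 2183.

2183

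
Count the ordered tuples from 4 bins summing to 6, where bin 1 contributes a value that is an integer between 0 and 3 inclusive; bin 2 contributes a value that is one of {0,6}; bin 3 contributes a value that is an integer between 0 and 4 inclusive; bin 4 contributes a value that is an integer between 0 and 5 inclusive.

The generating function for the choices is (1 + x + x^2 + x^3)·(1 + x^6)·(1 + x + x^2 + x^3 + x^4)·(1 + x + x^2 + x^3 + x^4 + x^5); the count is [x^6].
(1 + x + x^2 + x^3) has coefficients 1,1,1,1 for degrees 0…3.
(1 + x^6) has coefficients 1,0,0,0,0,0,1 for degrees 0…6.
Multiplying by (1 + x + x^2 + x^3 + x^4) gives running coefficients 1,1,1,1,1,0,1 for degrees 0…6.
Finally multiplying by (1 + x + x^2 + x^3 + x^4 + x^5), the product of all factors after the first has coefficients 1,2,3,4,5,5,5 for degrees 0…6.
[x^6] = 1·5 + 1·5 + 1·5 + 1·4 = 19.

19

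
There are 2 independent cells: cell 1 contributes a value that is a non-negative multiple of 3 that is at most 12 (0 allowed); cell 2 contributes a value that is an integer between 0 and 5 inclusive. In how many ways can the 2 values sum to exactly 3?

2

The generating function for the choices is (1 + x^3 + x^6 + x^9 + x^12)·(1 + x + x^2 + x^3 + x^4 + x^5); the count is [x^3].
(1 + x^3 + x^6 + x^9 + x^12) has coefficients 1,0,0,1 for degrees 0…3.
(1 + x + x^2 + x^3 + x^4 + x^5) has coefficients 1,1,1,1 for degrees 0…3.
[x^3] = 1·1 + 1·1 = 2.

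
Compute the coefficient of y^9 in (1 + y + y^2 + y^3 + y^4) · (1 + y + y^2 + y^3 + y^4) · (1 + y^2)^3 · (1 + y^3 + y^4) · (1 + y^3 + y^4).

146

(1 + y + y^2 + y^3 + y^4) has coefficients 1,1,1,1,1 for degrees 0…4.
(1 + y + y^2 + y^3 + y^4) has coefficients 1,1,1,1,1,0,0,0,0,0 for degrees 0…9.
Multiplying by (1 + y^2)^3 gives running coefficients 1,1,4,4,7,6,7,4,4,1 for degrees 0…9.
Multiplying by (1 + y^3 + y^4) gives running coefficients 1,1,4,5,9,11,15,15,17,14 for degrees 0…9.
Finally multiplying by (1 + y^3 + y^4), the product of all factors after the first has coefficients 1,1,4,6,11,16,24,29,37,40 for degrees 0…9.
[y^9] = 1·40 + 1·37 + 1·29 + 1·24 + 1·16 = 146.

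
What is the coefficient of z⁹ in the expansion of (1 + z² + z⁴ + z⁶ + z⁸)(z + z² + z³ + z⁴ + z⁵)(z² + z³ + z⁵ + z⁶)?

9

(1 + z² + z⁴ + z⁶ + z⁸) has coefficients 1,0,1,0,1,0,1,0,1 for degrees 0…8.
(z + z² + z³ + z⁴ + z⁵) has coefficients 0,1,1,1,1,1,0,0,0,0 for degrees 0…9.
Finally multiplying by (z² + z³ + z⁵ + z⁶), the product of all factors after the first has coefficients 0,0,0,1,2,2,3,4,3,2 for degrees 0…9.
[z⁹] = 1·2 + 1·4 + 1·2 + 1·1 + 1·0 = 9.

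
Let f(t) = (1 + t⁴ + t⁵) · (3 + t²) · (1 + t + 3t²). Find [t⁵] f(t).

(1 + t⁴ + t⁵) has coefficients 1,0,0,0,1,1 for degrees 0…5.
(3 + t²) has coefficients 3,0,1,0,0,0 for degrees 0…5.
Finally multiplying by (1 + t + 3t²), the product of all factors after the first has coefficients 3,3,10,1,3,0 for degrees 0…5.
[t⁵] = 1·0 + 1·3 + 1·3 = 6.

6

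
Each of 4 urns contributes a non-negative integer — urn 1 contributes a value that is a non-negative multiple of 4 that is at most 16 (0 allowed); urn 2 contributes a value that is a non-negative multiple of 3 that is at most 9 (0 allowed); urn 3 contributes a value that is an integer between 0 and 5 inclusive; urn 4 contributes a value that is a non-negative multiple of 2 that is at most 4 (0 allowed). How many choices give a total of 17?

18

The generating function for the choices is (1 + t^4 + t^8 + t^12 + t^16)·(1 + t^3 + t^6 + t^9)·(1 + t + t^2 + t^3 + t^4 + t^5)·(1 + t^2 + t^4); the count is [t^17].
(1 + t^4 + t^8 + t^12 + t^16) has coefficients 1,0,0,0,1,0,0,0,1,0,0,0,1,0,0,0,1 for degrees 0…16.
(1 + t^3 + t^6 + t^9) has coefficients 1,0,0,1,0,0,1,0,0,1,0,0,0,0,0,0,0,0 for degrees 0…17.
Multiplying by (1 + t + t^2 + t^3 + t^4 + t^5) gives running coefficients 1,1,1,2,2,2,2,2,2,2,2,2,1,1,1,0,0,0 for degrees 0…17.
Finally multiplying by (1 + t^2 + t^4), the product of all factors after the first has coefficients 1,1,2,3,4,5,5,6,6,6,6,6,5,5,4,3,2,1 for degrees 0…17.
[t^17] = 1·1 + 1·5 + 1·6 + 1·5 + 1·1 = 18.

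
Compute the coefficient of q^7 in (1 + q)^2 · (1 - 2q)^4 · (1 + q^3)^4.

(1 + q)^2 has coefficients 1,2,1 for degrees 0…2.
(1 - 2q)^4 has coefficients 1,-8,24,-32,16,0,0,0 for degrees 0…7.
Finally multiplying by (1 + q^3)^4, the product of all factors after the first has coefficients 1,-8,24,-28,-16,96,-122,16 for degrees 0…7.
[q^7] = 1·16 + 2·(-122) + 1·96 = -132.

-132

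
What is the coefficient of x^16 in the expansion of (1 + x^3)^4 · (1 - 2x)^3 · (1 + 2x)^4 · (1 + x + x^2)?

-372

(1 + x^3)^4 has coefficients 1,0,0,4,0,0,6,0,0,4,0,0,1 for degrees 0…12.
(1 - 2x)^3 has coefficients 1,-6,12,-8,0,0,0,0,0,0,0,0,0,0,0,0,0 for degrees 0…16.
Multiplying by (1 + 2x)^4 gives running coefficients 1,2,-12,-24,48,96,-64,-128,0,0,0,0,0,0,0,0,0 for degrees 0…16.
Finally multiplying by (1 + x + x^2), the product of all factors after the first has coefficients 1,3,-9,-34,12,120,80,-96,-192,-128,0,0,0,0,0,0,0 for degrees 0…16.
[x^16] = 1·0 + 4·0 + 6·0 + 4·(-96) + 1·12 = -372.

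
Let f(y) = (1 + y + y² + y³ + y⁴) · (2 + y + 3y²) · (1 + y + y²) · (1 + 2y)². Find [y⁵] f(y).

(1 + y + y² + y³ + y⁴) has coefficients 1,1,1,1,1 for degrees 0…4.
(2 + y + 3y²) has coefficients 2,1,3,0,0,0 for degrees 0…5.
Multiplying by (1 + y + y²) gives running coefficients 2,3,6,4,3,0 for degrees 0…5.
Finally multiplying by (1 + 2y)², the product of all factors after the first has coefficients 2,11,26,40,43,28 for degrees 0…5.
[y⁵] = 1·28 + 1·43 + 1·40 + 1·26 + 1·11 = 148.

148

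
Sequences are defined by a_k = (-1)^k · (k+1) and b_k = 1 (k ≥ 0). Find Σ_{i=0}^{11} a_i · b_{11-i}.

Write out a_i and b_{11-i} for i = 0,…,11 and sum the products.
Σ = 1·1 − 2·1 + 3·1 − 4·1 + 5·1 − 6·1 + 7·1 − 8·1 + 9·1 − 10·1 + 11·1 − 12·1 = -6.

-6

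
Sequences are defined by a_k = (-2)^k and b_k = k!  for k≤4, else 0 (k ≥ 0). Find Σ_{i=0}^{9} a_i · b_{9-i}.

-896

The convolution is the t^9 coefficient of A(t)B(t).
Σ = 1·0 − 2·0 + 4·0 − 8·0 + 16·0 − 32·24 + 64·6 − 128·2 + 256·1 − 512·1 = -896.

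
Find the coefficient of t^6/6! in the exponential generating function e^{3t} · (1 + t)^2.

The EGF product rule gives c_6 = Σ_{k_1+k_2=6} C(6; k_1,k_2) · ∏ g_i(k_i), where e^{3t} gives (3)^k; (1+t)^2 gives the falling factorial (2)_k.
g_1(k) for k = 0…6: 1, 3, 9, 27, 81, 243, 729.
g_2(k) for k = 0…6: 1, 2, 2, 0, 0, 0, 0.
c_6 = Σ_k C(6,k)·g_1(k)·g_2(6−k) = 15·81·2 + 6·243·2 + 1·729·1 = 2430 + 2916 + 729 = 6075.

6075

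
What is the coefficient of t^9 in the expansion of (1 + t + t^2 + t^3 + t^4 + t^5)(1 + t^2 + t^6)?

1

(1 + t + t^2 + t^3 + t^4 + t^5) has coefficients 1,1,1,1,1,1 for degrees 0…5.
(1 + t^2 + t^6) has coefficients 1,0,1,0,0,0,1,0,0,0 for degrees 0…9.
[t^9] = 1·0 + 1·0 + 1·0 + 1·1 + 1·0 + 1·0 = 1.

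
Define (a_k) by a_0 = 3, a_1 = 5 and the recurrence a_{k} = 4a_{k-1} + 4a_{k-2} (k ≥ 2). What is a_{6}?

The ordinary generating function has denominator 1 - 4t - 4t^2.
Iterating the recurrence: a_0,…,a_{6} = 3, 5, 32, 148, 720, 3472, 16768.

16768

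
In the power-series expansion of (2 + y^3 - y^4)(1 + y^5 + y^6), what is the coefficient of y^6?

2

(2 + y^3 - y^4) has coefficients 2,0,0,1,-1 for degrees 0…4.
(1 + y^5 + y^6) has coefficients 1,0,0,0,0,1,1 for degrees 0…6.
[y^6] = 2·1 + 1·0 − 1·0 = 2.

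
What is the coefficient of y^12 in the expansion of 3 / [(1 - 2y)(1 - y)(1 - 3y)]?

7125303

Partial fractions give a closed form: a_n = (-12)·2^n + (3/2)·1^n + (27/2)·3^n.
At n = 12: a_12 = 7125303.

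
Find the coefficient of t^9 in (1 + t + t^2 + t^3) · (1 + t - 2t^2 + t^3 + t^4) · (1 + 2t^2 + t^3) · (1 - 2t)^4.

(1 + t + t^2 + t^3) has coefficients 1,1,1,1 for degrees 0…3.
(1 + t - 2t^2 + t^3 + t^4) has coefficients 1,1,-2,1,1,0,0,0,0,0 for degrees 0…9.
Multiplying by (1 + 2t^2 + t^3) gives running coefficients 1,1,0,4,-2,0,3,1,0,0 for degrees 0…9.
Finally multiplying by (1 - 2t)^4, the product of all factors after the first has coefficients 1,-7,16,-4,-50,128,-173,105,32,-72 for degrees 0…9.
[t^9] = 1·(-72) + 1·32 + 1·105 + 1·(-173) = -108.

-108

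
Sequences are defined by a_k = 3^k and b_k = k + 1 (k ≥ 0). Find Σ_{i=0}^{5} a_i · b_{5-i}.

543

This is [x^5] in the product of the two ordinary generating functions.
Σ = 1·6 + 3·5 + 9·4 + 27·3 + 81·2 + 243·1 = 543.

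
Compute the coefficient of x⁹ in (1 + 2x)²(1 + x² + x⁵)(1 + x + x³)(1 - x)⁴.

30

(1 + 2x)² has coefficients 1,4,4 for degrees 0…2.
(1 + x² + x⁵) has coefficients 1,0,1,0,0,1,0,0,0,0 for degrees 0…9.
Multiplying by (1 + x + x³) gives running coefficients 1,1,1,2,0,2,1,0,1,0 for degrees 0…9.
Finally multiplying by (1 - x)⁴, the product of all factors after the first has coefficients 1,-3,3,0,-5,11,-14,10,-1,-6 for degrees 0…9.
[x⁹] = 1·(-6) + 4·(-1) + 4·10 = 30.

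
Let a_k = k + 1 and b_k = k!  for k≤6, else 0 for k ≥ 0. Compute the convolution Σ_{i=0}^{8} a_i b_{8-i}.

2827

The convolution is the t^8 coefficient of A(t)B(t).
Σ = 1·0 + 2·0 + 3·720 + 4·120 + 5·24 + 6·6 + 7·2 + 8·1 + 9·1 = 2827.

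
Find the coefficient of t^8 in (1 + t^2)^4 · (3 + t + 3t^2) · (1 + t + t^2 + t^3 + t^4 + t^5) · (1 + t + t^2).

(1 + t^2)^4 has coefficients 1,0,4,0,6,0,4,0,1 for degrees 0…8.
(3 + t + 3t^2) has coefficients 3,1,3,0,0,0,0,0,0 for degrees 0…8.
Multiplying by (1 + t + t^2 + t^3 + t^4 + t^5) gives running coefficients 3,4,7,7,7,7,4,3,0 for degrees 0…8.
Finally multiplying by (1 + t + t^2), the product of all factors after the first has coefficients 3,7,14,18,21,21,18,14,7 for degrees 0…8.
[t^8] = 1·7 + 4·18 + 6·21 + 4·14 + 1·3 = 264.

264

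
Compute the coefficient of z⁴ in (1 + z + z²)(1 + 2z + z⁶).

(1 + z + z²) has coefficients 1,1,1 for degrees 0…2.
(1 + 2z + z⁶) has coefficients 1,2,0,0,0 for degrees 0…4.
[z⁴] = 1·0 + 1·0 + 1·0 = 0.

0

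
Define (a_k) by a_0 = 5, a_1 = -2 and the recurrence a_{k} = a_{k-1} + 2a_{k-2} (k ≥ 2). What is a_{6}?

68

The ordinary generating function has denominator 1 - y - 2y^2.
Iterating the recurrence: a_0,…,a_{6} = 5, -2, 8, 4, 20, 28, 68.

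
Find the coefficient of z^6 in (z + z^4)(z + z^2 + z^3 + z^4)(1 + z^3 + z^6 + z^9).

(z + z^4) has coefficients 0,1,0,0,1 for degrees 0…4.
(z + z^2 + z^3 + z^4) has coefficients 0,1,1,1,1,0,0 for degrees 0…6.
Finally multiplying by (1 + z^3 + z^6 + z^9), the product of all factors after the first has coefficients 0,1,1,1,2,1,1 for degrees 0…6.
[z^6] = 1·1 + 1·1 = 2.

2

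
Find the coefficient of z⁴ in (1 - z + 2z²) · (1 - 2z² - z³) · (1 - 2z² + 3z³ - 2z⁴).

(1 - z + 2z²) has coefficients 1,-1,2 for degrees 0…2.
(1 - 2z² - z³) has coefficients 1,0,-2,-1,0 for degrees 0…4.
Finally multiplying by (1 - 2z² + 3z³ - 2z⁴), the product of all factors after the first has coefficients 1,0,-4,2,2 for degrees 0…4.
[z⁴] = 1·2 − 1·2 + 2·(-4) = -8.

-8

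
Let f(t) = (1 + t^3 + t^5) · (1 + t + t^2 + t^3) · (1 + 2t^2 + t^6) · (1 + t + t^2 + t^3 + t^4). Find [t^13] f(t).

12

(1 + t^3 + t^5) has coefficients 1,0,0,1,0,1 for degrees 0…5.
(1 + t + t^2 + t^3) has coefficients 1,1,1,1,0,0,0,0,0,0,0,0,0,0 for degrees 0…13.
Multiplying by (1 + 2t^2 + t^6) gives running coefficients 1,1,3,3,2,2,1,1,1,1,0,0,0,0 for degrees 0…13.
Finally multiplying by (1 + t + t^2 + t^3 + t^4), the product of all factors after the first has coefficients 1,2,5,8,10,11,11,9,7,6,4,3,2,1 for degrees 0…13.
[t^13] = 1·1 + 1·4 + 1·7 = 12.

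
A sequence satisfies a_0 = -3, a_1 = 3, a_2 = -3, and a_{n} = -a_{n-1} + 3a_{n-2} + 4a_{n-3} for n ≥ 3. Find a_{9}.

The ordinary generating function has denominator 1 + x - 3x^2 - 4x^3.
Iterating the recurrence: a_0,…,a_{9} = -3, 3, -3, 0, 3, -15, 24, -57, 69, -144.

-144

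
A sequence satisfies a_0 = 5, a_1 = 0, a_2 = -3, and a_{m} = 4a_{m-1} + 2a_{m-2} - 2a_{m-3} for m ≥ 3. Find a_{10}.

-647016

The ordinary generating function has denominator 1 - 4t - 2t^2 + 2t^3.
Iterating the recurrence: a_0,…,a_{10} = 5, 0, -3, -22, -94, -414, -1800, -7840, -34132, -148608, -647016.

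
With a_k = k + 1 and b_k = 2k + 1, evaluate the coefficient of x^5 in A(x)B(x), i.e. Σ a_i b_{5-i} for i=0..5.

The convolution is the x^5 coefficient of A(x)B(x).
Σ = 1·11 + 2·9 + 3·7 + 4·5 + 5·3 + 6·1 = 91.

91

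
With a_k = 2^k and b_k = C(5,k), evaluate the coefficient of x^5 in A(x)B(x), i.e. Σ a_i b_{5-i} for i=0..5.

243

This is [x^5] in the product of the two ordinary generating functions.
Σ = 1·1 + 2·5 + 4·10 + 8·10 + 16·5 + 32·1 = 243.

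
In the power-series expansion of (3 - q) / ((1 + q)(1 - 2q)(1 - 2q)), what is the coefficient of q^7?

The denominator gives the recurrence a_n = 3a_(n−1) − 4a_(n−3) for n ≥ 3; the numerator fixes a_0 = 3, a_1 = 8, a_2 = 24.
Iterating: 3, 8, 24, 60, 148, 348, 804, 1820, so a_7 = 1820.

1820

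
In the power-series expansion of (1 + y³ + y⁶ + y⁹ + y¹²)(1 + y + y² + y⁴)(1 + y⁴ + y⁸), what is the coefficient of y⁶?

(1 + y³ + y⁶ + y⁹ + y¹²) has coefficients 1,0,0,1,0,0,1 for degrees 0…6.
(1 + y + y² + y⁴) has coefficients 1,1,1,0,1,0,0 for degrees 0…6.
Finally multiplying by (1 + y⁴ + y⁸), the product of all factors after the first has coefficients 1,1,1,0,2,1,1 for degrees 0…6.
[y⁶] = 1·1 + 1·0 + 1·1 = 2.

2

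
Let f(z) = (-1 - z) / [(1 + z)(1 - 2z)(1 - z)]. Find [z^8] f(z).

-511

Partial fractions give a closed form: a_n = (-2)·2^n + (1)·1^n.
At n = 8: a_8 = -511.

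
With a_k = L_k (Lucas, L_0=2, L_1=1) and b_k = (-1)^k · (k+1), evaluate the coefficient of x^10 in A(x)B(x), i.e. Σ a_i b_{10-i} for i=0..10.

This is [x^10] in the product of the two ordinary generating functions.
Σ = 2·11 + 1·(-10) + 3·9 + 4·(-8) + 7·7 + 11·(-6) + 18·5 + 29·(-4) + 47·3 + 76·(-2) + 123·1 = 76.

76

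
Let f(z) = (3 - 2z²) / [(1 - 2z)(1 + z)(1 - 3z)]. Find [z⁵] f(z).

Partial fractions give a closed form: a_n = (-10/3)·2^n + (1/12)·(-1)^n + (25/4)·3^n.
At n = 5: a_5 = 1412.

1412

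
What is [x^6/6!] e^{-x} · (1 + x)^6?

The EGF product rule gives c_6 = Σ_{k_1+k_2=6} C(6; k_1,k_2) · ∏ g_i(k_i), where e^{-x} gives (-1)^k; (1+x)^6 gives the falling factorial (6)_k.
g_1(k) for k = 0…6: 1, -1, 1, -1, 1, -1, 1.
g_2(k) for k = 0…6: 1, 6, 30, 120, 360, 720, 720.
c_6 = Σ_k C(6,k)·g_1(k)·g_2(6−k) = 1·1·720 + 6·(-1)·720 + 15·1·360 + 20·(-1)·120 + 15·1·30 + 6·(-1)·6 + 1·1·1 = 720 − 4320 + 5400 − 2400 + 450 − 36 + 1 = -185.

-185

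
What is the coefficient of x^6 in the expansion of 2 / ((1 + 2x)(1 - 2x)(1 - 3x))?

2522

The denominator gives the recurrence a_n = 3a_(n−1) + 4a_(n−2) − 12a_(n−3) for n ≥ 3; the numerator fixes a_0 = 2, a_1 = 6, a_2 = 26.
Iterating: 2, 6, 26, 78, 266, 798, 2522, so a_6 = 2522.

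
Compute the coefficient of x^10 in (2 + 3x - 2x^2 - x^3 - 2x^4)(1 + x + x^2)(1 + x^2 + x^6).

-5

(2 + 3x - 2x^2 - x^3 - 2x^4) has coefficients 2,3,-2,-1,-2 for degrees 0…4.
(1 + x + x^2) has coefficients 1,1,1,0,0,0,0,0,0,0,0 for degrees 0…10.
Finally multiplying by (1 + x^2 + x^6), the product of all factors after the first has coefficients 1,1,2,1,1,0,1,1,1,0,0 for degrees 0…10.
[x^10] = 2·0 + 3·0 − 2·1 − 1·1 − 2·1 = -5.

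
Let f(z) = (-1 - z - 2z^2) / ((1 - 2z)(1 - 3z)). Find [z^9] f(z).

-89806

The denominator gives the recurrence a_n = 5a_(n−1) − 6a_(n−2) for n ≥ 3; the numerator fixes a_0 = -1, a_1 = -6, a_2 = -26.
Iterating: -1, -6, -26, -94, -314, -1006, -3146, -9694, -29594, -89806, so a_9 = -89806.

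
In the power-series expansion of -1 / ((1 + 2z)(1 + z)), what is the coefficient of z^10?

Partial fractions give a closed form: a_n = (-2)·(-2)^n + (1)·(-1)^n.
At n = 10: a_10 = -2047.

-2047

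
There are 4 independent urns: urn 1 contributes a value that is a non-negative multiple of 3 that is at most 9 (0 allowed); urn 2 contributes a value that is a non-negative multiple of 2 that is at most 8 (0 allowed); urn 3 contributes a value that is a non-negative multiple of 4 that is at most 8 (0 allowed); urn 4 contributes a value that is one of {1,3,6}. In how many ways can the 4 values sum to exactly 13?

10

The generating function for the choices is (1 + z³ + z⁶ + z⁹)·(1 + z² + z⁴ + z⁶ + z⁸)·(1 + z⁴ + z⁸)·(z + z³ + z⁶); the count is [z¹³].
(1 + z³ + z⁶ + z⁹) has coefficients 1,0,0,1,0,0,1,0,0,1 for degrees 0…9.
(1 + z² + z⁴ + z⁶ + z⁸) has coefficients 1,0,1,0,1,0,1,0,1,0,0,0,0,0 for degrees 0…13.
Multiplying by (1 + z⁴ + z⁸) gives running coefficients 1,0,1,0,2,0,2,0,3,0,2,0,2,0 for degrees 0…13.
Finally multiplying by (z + z³ + z⁶), the product of all factors after the first has coefficients 0,1,0,2,0,3,1,4,1,5,2,5,2,4 for degrees 0…13.
[z¹³] = 1·4 + 1·2 + 1·4 + 1·0 = 10.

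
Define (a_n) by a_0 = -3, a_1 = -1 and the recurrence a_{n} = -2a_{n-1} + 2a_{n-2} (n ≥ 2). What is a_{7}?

392

The ordinary generating function has denominator 1 + 2z - 2z^2.
Iterating the recurrence: a_0,…,a_{7} = -3, -1, -4, 6, -20, 52, -144, 392.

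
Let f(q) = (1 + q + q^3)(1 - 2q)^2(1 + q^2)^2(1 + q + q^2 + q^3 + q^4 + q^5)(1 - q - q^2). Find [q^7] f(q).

(1 + q + q^3) has coefficients 1,1,0,1 for degrees 0…3.
(1 - 2q)^2 has coefficients 1,-4,4,0,0,0,0,0 for degrees 0…7.
Multiplying by (1 + q^2)^2 gives running coefficients 1,-4,6,-8,9,-4,4,0 for degrees 0…7.
Multiplying by (1 + q + q^2 + q^3 + q^4 + q^5) gives running coefficients 1,-3,3,-5,4,0,3,7 for degrees 0…7.
Finally multiplying by (1 - q - q^2), the product of all factors after the first has coefficients 1,-4,5,-5,6,1,-1,4 for degrees 0…7.
[q^7] = 1·4 + 1·(-1) + 1·6 = 9.

9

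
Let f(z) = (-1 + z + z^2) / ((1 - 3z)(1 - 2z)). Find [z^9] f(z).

The denominator gives the recurrence a_n = 5a_(n−1) − 6a_(n−2) for n ≥ 3; the numerator fixes a_0 = -1, a_1 = -4, a_2 = -13.
Iterating: -1, -4, -13, -41, -127, -389, -1183, -3581, -10807, -32549, so a_9 = -32549.

-32549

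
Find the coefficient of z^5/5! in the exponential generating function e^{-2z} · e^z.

The EGF product rule gives c_5 = Σ_{k_1+k_2=5} C(5; k_1,k_2) · ∏ g_i(k_i), where e^{-2z} gives (-2)^k; e^z gives (1)^k.
g_1(k) for k = 0…5: 1, -2, 4, -8, 16, -32.
g_2(k) for k = 0…5: 1, 1, 1, 1, 1, 1.
c_5 = Σ_k C(5,k)·g_1(k)·g_2(5−k) = 1·1·1 + 5·(-2)·1 + 10·4·1 + 10·(-8)·1 + 5·16·1 + 1·(-32)·1 = 1 − 10 + 40 − 80 + 80 − 32 = -1.

-1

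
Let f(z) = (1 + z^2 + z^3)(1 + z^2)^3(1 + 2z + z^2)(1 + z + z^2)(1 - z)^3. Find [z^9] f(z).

(1 + z^2 + z^3) has coefficients 1,0,1,1 for degrees 0…3.
(1 + z^2)^3 has coefficients 1,0,3,0,3,0,1,0,0,0 for degrees 0…9.
Multiplying by (1 + 2z + z^2) gives running coefficients 1,2,4,6,6,6,4,2,1,0 for degrees 0…9.
Multiplying by (1 + z + z^2) gives running coefficients 1,3,7,12,16,18,16,12,7,3 for degrees 0…9.
Finally multiplying by (1 - z)^3, the product of all factors after the first has coefficients 1,0,1,-1,-2,-1,-2,2,1,2 for degrees 0…9.
[z^9] = 1·2 + 1·2 + 1·(-2) = 2.

2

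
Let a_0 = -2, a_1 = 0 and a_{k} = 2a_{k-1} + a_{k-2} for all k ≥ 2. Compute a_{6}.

-58

The ordinary generating function has denominator 1 - 2z - z^2.
Iterating the recurrence: a_0,…,a_{6} = -2, 0, -2, -4, -10, -24, -58.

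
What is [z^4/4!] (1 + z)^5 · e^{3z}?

The EGF product rule gives c_4 = Σ_{k_1+k_2=4} C(4; k_1,k_2) · ∏ g_i(k_i), where (1+z)^5 gives the falling factorial (5)_k; e^{3z} gives (3)^k.
g_1(k) for k = 0…4: 1, 5, 20, 60, 120.
g_2(k) for k = 0…4: 1, 3, 9, 27, 81.
c_4 = Σ_k C(4,k)·g_1(k)·g_2(4−k) = 1·1·81 + 4·5·27 + 6·20·9 + 4·60·3 + 1·120·1 = 81 + 540 + 1080 + 720 + 120 = 2541.

2541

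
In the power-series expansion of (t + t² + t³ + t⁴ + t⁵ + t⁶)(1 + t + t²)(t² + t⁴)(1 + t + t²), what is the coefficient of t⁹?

(t + t² + t³ + t⁴ + t⁵ + t⁶) has coefficients 0,1,1,1,1,1,1 for degrees 0…6.
(1 + t + t²) has coefficients 1,1,1,0,0,0,0,0,0,0 for degrees 0…9.
Multiplying by (t² + t⁴) gives running coefficients 0,0,1,1,2,1,1,0,0,0 for degrees 0…9.
Finally multiplying by (1 + t + t²), the product of all factors after the first has coefficients 0,0,1,2,4,4,4,2,1,0 for degrees 0…9.
[t⁹] = 1·1 + 1·2 + 1·4 + 1·4 + 1·4 + 1·2 = 17.

17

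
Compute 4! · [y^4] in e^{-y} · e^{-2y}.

81

The EGF product rule gives c_4 = Σ_{k_1+k_2=4} C(4; k_1,k_2) · ∏ g_i(k_i), where e^{-y} gives (-1)^k; e^{-2y} gives (-2)^k.
g_1(k) for k = 0…4: 1, -1, 1, -1, 1.
g_2(k) for k = 0…4: 1, -2, 4, -8, 16.
c_4 = Σ_k C(4,k)·g_1(k)·g_2(4−k) = 1·1·16 + 4·(-1)·(-8) + 6·1·4 + 4·(-1)·(-2) + 1·1·1 = 16 + 32 + 24 + 8 + 1 = 81.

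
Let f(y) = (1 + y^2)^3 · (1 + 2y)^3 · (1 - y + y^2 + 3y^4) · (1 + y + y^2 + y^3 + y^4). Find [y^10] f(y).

(1 + y^2)^3 has coefficients 1,0,3,0,3,0,1 for degrees 0…6.
(1 + 2y)^3 has coefficients 1,6,12,8,0,0,0,0,0,0,0 for degrees 0…10.
Multiplying by (1 - y + y^2 + 3y^4) gives running coefficients 1,5,7,2,7,26,36,24,0,0,0 for degrees 0…10.
Finally multiplying by (1 + y + y^2 + y^3 + y^4), the product of all factors after the first has coefficients 1,6,13,15,22,47,78,95,93,86,60 for degrees 0…10.
[y^10] = 1·60 + 3·93 + 3·78 + 1·22 = 595.

595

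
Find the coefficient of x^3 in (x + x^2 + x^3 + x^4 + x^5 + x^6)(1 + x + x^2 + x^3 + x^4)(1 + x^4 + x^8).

(x + x^2 + x^3 + x^4 + x^5 + x^6) has coefficients 0,1,1,1 for degrees 0…3.
(1 + x + x^2 + x^3 + x^4) has coefficients 1,1,1,1 for degrees 0…3.
Finally multiplying by (1 + x^4 + x^8), the product of all factors after the first has coefficients 1,1,1,1 for degrees 0…3.
[x^3] = 1·1 + 1·1 + 1·1 = 3.

3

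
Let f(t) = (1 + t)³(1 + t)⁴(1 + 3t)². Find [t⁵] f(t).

(1 + t)³ has coefficients 1,3,3,1 for degrees 0…3.
(1 + t)⁴ has coefficients 1,4,6,4,1,0 for degrees 0…5.
Finally multiplying by (1 + 3t)², the product of all factors after the first has coefficients 1,10,39,76,79,42 for degrees 0…5.
[t⁵] = 1·42 + 3·79 + 3·76 + 1·39 = 546.

546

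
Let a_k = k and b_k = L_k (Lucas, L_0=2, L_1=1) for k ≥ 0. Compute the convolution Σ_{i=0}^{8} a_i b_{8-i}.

187

The convolution is the t^8 coefficient of A(t)B(t).
Σ = 0·47 + 1·29 + 2·18 + 3·11 + 4·7 + 5·4 + 6·3 + 7·1 + 8·2 = 187.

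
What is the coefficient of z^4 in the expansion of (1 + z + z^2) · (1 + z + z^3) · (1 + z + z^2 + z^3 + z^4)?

8

(1 + z + z^2) has coefficients 1,1,1 for degrees 0…2.
(1 + z + z^3) has coefficients 1,1,0,1,0 for degrees 0…4.
Finally multiplying by (1 + z + z^2 + z^3 + z^4), the product of all factors after the first has coefficients 1,2,2,3,3 for degrees 0…4.
[z^4] = 1·3 + 1·3 + 1·2 = 8.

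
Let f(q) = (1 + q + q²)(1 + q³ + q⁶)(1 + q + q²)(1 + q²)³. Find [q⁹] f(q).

(1 + q + q²) has coefficients 1,1,1 for degrees 0…2.
(1 + q³ + q⁶) has coefficients 1,0,0,1,0,0,1,0,0,0 for degrees 0…9.
Multiplying by (1 + q + q²) gives running coefficients 1,1,1,1,1,1,1,1,1,0 for degrees 0…9.
Finally multiplying by (1 + q²)³, the product of all factors after the first has coefficients 1,1,4,4,7,7,8,8,8,7 for degrees 0…9.
[q⁹] = 1·7 + 1·8 + 1·8 = 23.

23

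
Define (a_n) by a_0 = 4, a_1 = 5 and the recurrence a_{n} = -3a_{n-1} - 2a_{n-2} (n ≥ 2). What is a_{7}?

1139

The ordinary generating function has denominator 1 + 3x + 2x^2.
Iterating the recurrence: a_0,…,a_{7} = 4, 5, -23, 59, -131, 275, -563, 1139.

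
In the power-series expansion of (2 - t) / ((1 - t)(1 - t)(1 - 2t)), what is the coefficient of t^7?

The denominator gives the recurrence a_n = 4a_(n−1) − 5a_(n−2) + 2a_(n−3) for n ≥ 3; the numerator fixes a_0 = 2, a_1 = 7, a_2 = 18.
Iterating: 2, 7, 18, 41, 88, 183, 374, 757, so a_7 = 757.

757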